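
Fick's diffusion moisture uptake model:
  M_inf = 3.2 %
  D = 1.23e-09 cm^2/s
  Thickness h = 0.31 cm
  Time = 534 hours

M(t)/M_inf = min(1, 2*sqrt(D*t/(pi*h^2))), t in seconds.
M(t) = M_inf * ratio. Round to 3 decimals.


t_sec = 534 * 3600 = 1922400
ratio = 2*sqrt(1.23e-09*1922400/(pi*0.31^2))
= min(1, 0.176998)
= 0.176998
M(t) = 3.2 * 0.176998 = 0.566 %

0.566


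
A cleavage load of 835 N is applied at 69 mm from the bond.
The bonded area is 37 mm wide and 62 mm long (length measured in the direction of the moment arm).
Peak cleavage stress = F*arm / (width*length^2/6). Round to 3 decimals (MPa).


Moment = 835 * 69 = 57615 N*mm
Section modulus = 37 * 3844 / 6 = 142228 / 6 mm^3
Stress = 57615 / (142228 / 6) = 345690 / 142228
= 2.431 MPa

2.431


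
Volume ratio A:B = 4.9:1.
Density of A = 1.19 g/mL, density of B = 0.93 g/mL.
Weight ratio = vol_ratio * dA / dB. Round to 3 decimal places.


Wt ratio = 4.9 * 1.19 / 0.93
= 6.270

6.270


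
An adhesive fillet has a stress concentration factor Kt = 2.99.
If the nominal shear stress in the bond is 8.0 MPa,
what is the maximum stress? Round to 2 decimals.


Max stress = 8.0 * 2.99 = 23.92 MPa

23.92


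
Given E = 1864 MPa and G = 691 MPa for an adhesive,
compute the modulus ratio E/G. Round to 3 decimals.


E/G ratio = 1864 / 691 = 2.698

2.698


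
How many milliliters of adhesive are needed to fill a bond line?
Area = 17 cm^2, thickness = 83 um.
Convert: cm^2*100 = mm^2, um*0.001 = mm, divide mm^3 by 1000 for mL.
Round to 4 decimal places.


= (17 * 100) * (83 * 0.001) / 1000
= 0.1411 mL

0.1411


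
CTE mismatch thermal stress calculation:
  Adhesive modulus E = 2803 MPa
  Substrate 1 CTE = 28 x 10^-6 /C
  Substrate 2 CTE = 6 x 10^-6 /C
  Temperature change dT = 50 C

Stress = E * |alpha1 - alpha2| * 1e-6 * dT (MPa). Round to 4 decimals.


delta_alpha = |28 - 6| = 22 x 10^-6/C
Stress = 2803 * 22e-6 * 50
= 3.0833 MPa

3.0833


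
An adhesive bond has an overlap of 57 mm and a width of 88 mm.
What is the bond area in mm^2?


Bond area = overlap * width
= 57 * 88
= 5016 mm^2

5016


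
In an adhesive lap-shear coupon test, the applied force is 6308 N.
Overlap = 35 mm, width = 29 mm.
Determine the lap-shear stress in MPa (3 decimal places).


stress = F / (overlap * width)
= 6308 / (35 * 29)
= 6.215 MPa

6.215


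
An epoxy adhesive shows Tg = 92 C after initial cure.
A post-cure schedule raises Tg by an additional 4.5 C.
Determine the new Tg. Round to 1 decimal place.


New Tg = 92 + 4.5
= 96.5 C

96.5


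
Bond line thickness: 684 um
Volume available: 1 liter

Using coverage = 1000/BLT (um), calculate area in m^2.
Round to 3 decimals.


1 L = 1e6 mm^3, thickness = 684 um = 0.684 mm
Area = 1e6 / 0.684 mm^2 = (1e6 / 0.684) / 1e6 m^2 = 1000 / 684 m^2
= 1.462 m^2

1.462


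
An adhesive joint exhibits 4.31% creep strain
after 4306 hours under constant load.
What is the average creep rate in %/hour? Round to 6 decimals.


Creep rate = strain / time
= 4.31 / 4306
= 0.001001 %/h

0.001001


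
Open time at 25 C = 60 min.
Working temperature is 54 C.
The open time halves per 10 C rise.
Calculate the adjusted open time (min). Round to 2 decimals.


factor = 2^((54 - 25) / 10) = 7.4643
ot = 60 / 7.4643 = 8.04 min

8.04


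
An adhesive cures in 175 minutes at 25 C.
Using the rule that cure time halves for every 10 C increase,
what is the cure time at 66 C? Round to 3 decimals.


Factor = 2^((66 - 25) / 10) = 17.1484
Cure time = 175 / 17.1484
= 10.205 minutes

10.205


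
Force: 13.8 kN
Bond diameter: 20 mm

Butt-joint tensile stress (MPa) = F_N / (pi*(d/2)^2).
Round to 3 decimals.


F_N = 13.8 * 1000 = 13800.0 N
A = pi*(10.0)^2 = 314.1593 mm^2
stress = 13800.0 / 314.1593 = 43.927 MPa

43.927


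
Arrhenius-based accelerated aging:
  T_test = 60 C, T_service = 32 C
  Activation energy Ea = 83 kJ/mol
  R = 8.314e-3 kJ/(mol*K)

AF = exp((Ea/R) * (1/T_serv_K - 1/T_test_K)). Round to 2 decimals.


T_test_K = 333.15, T_serv_K = 305.15
AF = exp((83/8.314e-3) * (1/305.15 - 1/333.15))
= 15.64

15.64


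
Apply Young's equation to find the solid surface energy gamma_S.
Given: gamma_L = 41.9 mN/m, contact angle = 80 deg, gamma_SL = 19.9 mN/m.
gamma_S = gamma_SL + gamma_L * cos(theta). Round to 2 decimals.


theta_rad = 80 * pi/180 = 1.396263
gamma_S = 19.9 + 41.9 * cos(1.396263)
= 27.18 mN/m

27.18


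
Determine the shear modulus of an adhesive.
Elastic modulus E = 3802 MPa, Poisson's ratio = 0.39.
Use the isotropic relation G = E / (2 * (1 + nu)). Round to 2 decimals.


G = 3802 / (2*(1+0.39)) = 3802 / 2.78
= 1367.63 MPa

1367.63


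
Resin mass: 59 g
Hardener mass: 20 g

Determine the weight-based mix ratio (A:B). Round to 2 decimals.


Ratio = 59 / 20 = 2.95

2.95


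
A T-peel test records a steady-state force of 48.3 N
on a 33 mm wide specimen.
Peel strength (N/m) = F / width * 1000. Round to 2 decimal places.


Peel strength = 48.3 / 33 * 1000
= 1463.64 N/m

1463.64


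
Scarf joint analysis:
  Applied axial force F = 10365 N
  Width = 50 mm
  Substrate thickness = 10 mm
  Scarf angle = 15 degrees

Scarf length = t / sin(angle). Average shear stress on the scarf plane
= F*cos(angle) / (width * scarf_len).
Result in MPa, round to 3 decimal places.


Scarf length = 10 / sin(15 deg) = 38.6370 mm
cos(15 deg) = 0.965926
Shear = 10365 * 0.965926 / (50 * 38.6370)
= 5.183 MPa

5.183


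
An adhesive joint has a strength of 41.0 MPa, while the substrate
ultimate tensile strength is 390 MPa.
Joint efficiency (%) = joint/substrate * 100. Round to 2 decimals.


Efficiency = 41.0 / 390 * 100
= 10.51%

10.51


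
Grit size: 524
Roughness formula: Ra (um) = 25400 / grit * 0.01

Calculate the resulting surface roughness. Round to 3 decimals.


Ra = 25400 / 524 * 0.01
= 0.485 um

0.485


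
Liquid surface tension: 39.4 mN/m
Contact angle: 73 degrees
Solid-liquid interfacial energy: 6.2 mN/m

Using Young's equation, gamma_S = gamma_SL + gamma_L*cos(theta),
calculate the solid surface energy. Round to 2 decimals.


gamma_S = 6.2 + 39.4 * cos(73)
= 17.72 mN/m

17.72


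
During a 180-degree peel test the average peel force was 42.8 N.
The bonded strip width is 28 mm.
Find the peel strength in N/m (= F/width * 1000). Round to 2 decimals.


Peel strength = F/width * 1000
= 42.8 / 28 * 1000
= 1528.57 N/m

1528.57


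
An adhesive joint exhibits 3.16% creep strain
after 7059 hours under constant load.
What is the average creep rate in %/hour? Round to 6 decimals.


Creep rate = strain / time
= 3.16 / 7059
= 0.000448 %/h

0.000448


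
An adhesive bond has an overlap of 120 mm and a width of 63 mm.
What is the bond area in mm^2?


Bond area = overlap * width
= 120 * 63
= 7560 mm^2

7560


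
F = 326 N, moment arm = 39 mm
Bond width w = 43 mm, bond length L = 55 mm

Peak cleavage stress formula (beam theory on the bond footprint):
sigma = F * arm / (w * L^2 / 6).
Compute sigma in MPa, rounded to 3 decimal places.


sigma = (326 * 39) / (43 * 3025 / 6)
= 12714 * 6 / 130075
= 76284 / 130075
= 0.586 MPa

0.586


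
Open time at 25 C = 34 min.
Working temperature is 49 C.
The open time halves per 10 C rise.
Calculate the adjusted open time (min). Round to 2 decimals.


factor = 2^((49 - 25) / 10) = 5.2780
ot = 34 / 5.2780 = 6.44 min

6.44


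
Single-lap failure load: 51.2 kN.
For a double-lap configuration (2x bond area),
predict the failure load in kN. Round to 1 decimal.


Failure load = 51.2 * 2 = 102.4 kN

102.4


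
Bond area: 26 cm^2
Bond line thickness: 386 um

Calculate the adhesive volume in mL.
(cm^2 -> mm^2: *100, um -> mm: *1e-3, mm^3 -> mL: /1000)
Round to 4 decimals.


V = 26*100 * 386*1e-3 / 1000
= 1.0036 mL

1.0036


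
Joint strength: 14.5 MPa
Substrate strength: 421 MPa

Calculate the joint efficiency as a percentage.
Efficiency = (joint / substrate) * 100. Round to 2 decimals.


Efficiency = (14.5 / 421) * 100 = 3.44%

3.44


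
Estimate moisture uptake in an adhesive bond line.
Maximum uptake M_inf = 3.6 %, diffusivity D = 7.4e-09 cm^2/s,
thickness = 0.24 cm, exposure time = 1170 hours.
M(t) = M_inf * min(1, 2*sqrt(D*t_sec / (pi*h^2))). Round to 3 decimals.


Convert time: 1170 h = 4212000 s
ratio = min(1, 2*sqrt(7.4e-09*4212000/(pi*0.24^2)))
= 0.830049
M(t) = 3.6 * 0.830049 = 2.988%

2.988


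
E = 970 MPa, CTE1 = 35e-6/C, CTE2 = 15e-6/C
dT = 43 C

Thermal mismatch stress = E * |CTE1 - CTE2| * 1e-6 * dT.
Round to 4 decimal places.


= 970 * 20e-6 * 43
= 0.8342 MPa

0.8342


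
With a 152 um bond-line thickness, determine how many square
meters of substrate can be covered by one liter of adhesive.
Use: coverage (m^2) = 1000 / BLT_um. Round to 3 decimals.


Coverage = 1000 / 152 = 6.579 m^2

6.579


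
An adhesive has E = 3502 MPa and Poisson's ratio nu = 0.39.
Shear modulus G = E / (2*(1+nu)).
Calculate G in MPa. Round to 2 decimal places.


G = 3502 / (2*(1+0.39))
= 3502 / 2.78
= 1259.71 MPa

1259.71


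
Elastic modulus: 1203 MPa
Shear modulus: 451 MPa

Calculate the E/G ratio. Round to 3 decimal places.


E / G = 1203 / 451 = 2.667

2.667


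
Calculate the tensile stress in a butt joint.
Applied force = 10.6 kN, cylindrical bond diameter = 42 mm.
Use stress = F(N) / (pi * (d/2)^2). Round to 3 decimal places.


A = pi * 21.0^2 = 1385.4424 mm^2
sigma = 10600.0 / 1385.4424 = 7.651 MPa

7.651


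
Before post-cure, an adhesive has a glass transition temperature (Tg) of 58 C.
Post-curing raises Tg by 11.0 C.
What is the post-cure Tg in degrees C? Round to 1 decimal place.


Tg_post = Tg_base + delta_Tg
= 58 + 11.0
= 69.0 C

69.0


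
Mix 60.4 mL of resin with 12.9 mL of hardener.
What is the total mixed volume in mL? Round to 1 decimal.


Total = 60.4 + 12.9 = 73.3 mL

73.3


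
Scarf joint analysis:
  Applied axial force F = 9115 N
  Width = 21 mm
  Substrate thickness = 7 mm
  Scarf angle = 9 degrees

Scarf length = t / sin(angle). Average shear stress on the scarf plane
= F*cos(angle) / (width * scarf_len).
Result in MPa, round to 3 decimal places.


Scarf length = 7 / sin(9 deg) = 44.7472 mm
cos(9 deg) = 0.987688
Shear = 9115 * 0.987688 / (21 * 44.7472)
= 9.581 MPa

9.581


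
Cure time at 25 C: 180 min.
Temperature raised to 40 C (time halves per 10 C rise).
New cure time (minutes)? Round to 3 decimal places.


Acceleration factor = 2^(15/10) = 2.8284
New time = 180 / 2.8284 = 63.640 min

63.640


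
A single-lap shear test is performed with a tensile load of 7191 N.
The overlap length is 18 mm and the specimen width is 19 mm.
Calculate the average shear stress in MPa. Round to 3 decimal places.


Shear stress = F / (overlap * width)
= 7191 / (18 * 19)
= 7191 / 342
= 21.026 MPa

21.026


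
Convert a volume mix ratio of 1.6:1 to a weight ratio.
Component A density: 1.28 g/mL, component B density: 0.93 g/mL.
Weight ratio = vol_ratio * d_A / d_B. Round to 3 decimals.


= 1.6 * 1.28 / 0.93 = 2.202

2.202


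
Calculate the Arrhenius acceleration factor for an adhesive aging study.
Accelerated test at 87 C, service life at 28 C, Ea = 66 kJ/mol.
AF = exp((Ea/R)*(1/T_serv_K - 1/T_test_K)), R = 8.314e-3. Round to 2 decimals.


T_test = 360.15 K, T_serv = 301.15 K
Ea/R = 66 / 0.008314 = 7938.42
AF = exp(7938.42 * (1/301.15 - 1/360.15))
= 75.07

75.07


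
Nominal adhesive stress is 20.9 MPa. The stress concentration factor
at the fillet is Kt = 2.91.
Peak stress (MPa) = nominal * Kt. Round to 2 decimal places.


Peak = 20.9 * 2.91 = 60.82 MPa

60.82


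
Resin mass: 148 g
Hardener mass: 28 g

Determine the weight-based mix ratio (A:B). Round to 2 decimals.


Ratio = 148 / 28 = 5.29

5.29


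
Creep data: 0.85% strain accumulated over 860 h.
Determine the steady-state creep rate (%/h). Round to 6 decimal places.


Rate = 0.85 / 860 = 0.000988 %/h

0.000988


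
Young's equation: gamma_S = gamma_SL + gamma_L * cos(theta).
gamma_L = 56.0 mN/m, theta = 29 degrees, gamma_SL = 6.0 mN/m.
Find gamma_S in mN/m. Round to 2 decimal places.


cos(29 deg) = 0.874620
gamma_S = 6.0 + 56.0 * 0.874620
= 54.98 mN/m

54.98


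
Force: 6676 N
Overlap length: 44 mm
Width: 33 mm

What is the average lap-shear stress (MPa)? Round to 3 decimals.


Average shear stress = F / (overlap * width)
= 6676 / (44 * 33)
= 4.598 MPa

4.598


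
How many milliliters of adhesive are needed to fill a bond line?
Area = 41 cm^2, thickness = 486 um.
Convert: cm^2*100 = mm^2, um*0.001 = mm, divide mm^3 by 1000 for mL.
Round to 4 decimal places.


= (41 * 100) * (486 * 0.001) / 1000
= 1.9926 mL

1.9926


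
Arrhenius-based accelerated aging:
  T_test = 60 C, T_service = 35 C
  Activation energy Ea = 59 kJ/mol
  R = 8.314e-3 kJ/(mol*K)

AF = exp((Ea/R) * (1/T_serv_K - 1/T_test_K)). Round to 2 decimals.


T_test_K = 333.15, T_serv_K = 308.15
AF = exp((59/8.314e-3) * (1/308.15 - 1/333.15))
= 5.63

5.63


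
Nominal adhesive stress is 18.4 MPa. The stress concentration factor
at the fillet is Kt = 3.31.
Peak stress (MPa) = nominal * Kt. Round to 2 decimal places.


Peak = 18.4 * 3.31 = 60.90 MPa

60.90


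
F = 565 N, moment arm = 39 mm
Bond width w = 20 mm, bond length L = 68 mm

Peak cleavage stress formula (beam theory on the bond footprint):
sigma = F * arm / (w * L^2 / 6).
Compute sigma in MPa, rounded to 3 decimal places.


sigma = (565 * 39) / (20 * 4624 / 6)
= 22035 * 6 / 92480
= 132210 / 92480
= 1.430 MPa

1.430


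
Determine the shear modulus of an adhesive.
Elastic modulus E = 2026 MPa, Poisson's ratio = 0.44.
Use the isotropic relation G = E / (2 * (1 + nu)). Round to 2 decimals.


G = 2026 / (2*(1+0.44)) = 2026 / 2.88
= 703.47 MPa

703.47


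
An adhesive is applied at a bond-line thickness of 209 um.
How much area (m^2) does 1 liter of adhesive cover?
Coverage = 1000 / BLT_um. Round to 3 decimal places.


Coverage = 1000 / 209 = 4.785 m^2

4.785


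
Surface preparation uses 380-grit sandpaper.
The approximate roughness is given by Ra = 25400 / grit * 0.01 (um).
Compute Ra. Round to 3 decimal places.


Ra = 25400 / 380 * 0.01
= 254 / 380
= 0.668 um

0.668


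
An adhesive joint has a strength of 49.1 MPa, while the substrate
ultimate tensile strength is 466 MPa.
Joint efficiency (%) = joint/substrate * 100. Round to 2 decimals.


Efficiency = 49.1 / 466 * 100
= 10.54%

10.54


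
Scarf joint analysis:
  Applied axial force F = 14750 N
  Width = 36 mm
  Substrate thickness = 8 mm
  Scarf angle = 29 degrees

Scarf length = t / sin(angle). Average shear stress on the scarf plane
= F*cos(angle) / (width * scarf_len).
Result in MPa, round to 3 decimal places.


Scarf length = 8 / sin(29 deg) = 16.5013 mm
cos(29 deg) = 0.874620
Shear = 14750 * 0.874620 / (36 * 16.5013)
= 21.717 MPa

21.717


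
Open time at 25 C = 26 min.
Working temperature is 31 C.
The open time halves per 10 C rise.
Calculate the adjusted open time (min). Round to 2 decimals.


factor = 2^((31 - 25) / 10) = 1.5157
ot = 26 / 1.5157 = 17.15 min

17.15


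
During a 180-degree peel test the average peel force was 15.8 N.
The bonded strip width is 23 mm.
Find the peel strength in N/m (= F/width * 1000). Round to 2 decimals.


Peel strength = F/width * 1000
= 15.8 / 23 * 1000
= 686.96 N/m

686.96


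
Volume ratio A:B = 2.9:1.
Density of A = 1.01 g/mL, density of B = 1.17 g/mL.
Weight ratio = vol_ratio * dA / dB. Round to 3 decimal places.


Wt ratio = 2.9 * 1.01 / 1.17
= 2.503

2.503


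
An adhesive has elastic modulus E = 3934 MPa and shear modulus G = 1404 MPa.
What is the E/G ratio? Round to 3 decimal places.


E/G = 3934 / 1404 = 2.802

2.802


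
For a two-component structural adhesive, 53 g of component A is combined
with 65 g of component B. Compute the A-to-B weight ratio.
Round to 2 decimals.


Weight ratio A:B = 53 / 65
= 0.82

0.82


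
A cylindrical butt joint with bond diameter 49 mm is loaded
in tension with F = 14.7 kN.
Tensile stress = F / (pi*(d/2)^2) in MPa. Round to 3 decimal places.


Area = pi * (49/2)^2 = 1885.7410 mm^2
Stress = 14.7*1000 / 1885.7410
= 7.795 MPa

7.795


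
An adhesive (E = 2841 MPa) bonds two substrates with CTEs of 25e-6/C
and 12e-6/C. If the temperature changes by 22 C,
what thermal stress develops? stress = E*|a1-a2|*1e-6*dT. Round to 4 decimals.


Stress = 2841 * |25 - 12| * 1e-6 * 22
= 0.8125 MPa

0.8125


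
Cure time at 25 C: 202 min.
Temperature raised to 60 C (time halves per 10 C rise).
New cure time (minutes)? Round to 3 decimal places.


Acceleration factor = 2^(35/10) = 11.3137
New time = 202 / 11.3137 = 17.854 min

17.854


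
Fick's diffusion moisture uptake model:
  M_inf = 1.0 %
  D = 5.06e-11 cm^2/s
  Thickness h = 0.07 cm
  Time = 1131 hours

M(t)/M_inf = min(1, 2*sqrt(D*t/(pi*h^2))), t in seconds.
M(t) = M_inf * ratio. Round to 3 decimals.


t_sec = 1131 * 3600 = 4071600
ratio = 2*sqrt(5.06e-11*4071600/(pi*0.07^2))
= min(1, 0.231374)
= 0.231374
M(t) = 1.0 * 0.231374 = 0.231 %

0.231


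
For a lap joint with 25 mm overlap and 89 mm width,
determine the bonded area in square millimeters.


Area = 25 * 89 = 2225 mm^2

2225


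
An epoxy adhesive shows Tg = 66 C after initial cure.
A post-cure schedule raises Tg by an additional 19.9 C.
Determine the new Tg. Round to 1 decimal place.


New Tg = 66 + 19.9
= 85.9 C

85.9


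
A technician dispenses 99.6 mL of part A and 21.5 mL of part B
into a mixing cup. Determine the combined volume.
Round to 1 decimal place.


Combined volume = 99.6 + 21.5
= 121.1 mL

121.1


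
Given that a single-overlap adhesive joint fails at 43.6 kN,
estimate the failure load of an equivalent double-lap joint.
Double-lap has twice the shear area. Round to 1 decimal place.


Double-lap factor = 2
Expected load = 43.6 * 2 = 87.2 kN

87.2


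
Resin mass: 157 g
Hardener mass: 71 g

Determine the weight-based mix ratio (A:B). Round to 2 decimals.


Ratio = 157 / 71 = 2.21

2.21


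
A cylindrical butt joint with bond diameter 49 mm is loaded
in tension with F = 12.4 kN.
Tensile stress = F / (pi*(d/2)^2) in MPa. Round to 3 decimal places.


Area = pi * (49/2)^2 = 1885.7410 mm^2
Stress = 12.4*1000 / 1885.7410
= 6.576 MPa

6.576


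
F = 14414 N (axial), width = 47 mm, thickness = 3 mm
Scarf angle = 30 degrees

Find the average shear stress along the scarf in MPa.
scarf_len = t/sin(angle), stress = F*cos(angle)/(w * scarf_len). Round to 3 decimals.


scarf_len = 3/sin(30 deg) = 6.0000
cos(30 deg) = 0.866025
stress = 14414*0.866025/(47*6.0000) = 44.266 MPa

44.266


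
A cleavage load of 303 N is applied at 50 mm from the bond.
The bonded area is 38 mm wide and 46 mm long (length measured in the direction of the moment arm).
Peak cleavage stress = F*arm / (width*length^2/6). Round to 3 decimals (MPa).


Moment = 303 * 50 = 15150 N*mm
Section modulus = 38 * 2116 / 6 = 80408 / 6 mm^3
Stress = 15150 / (80408 / 6) = 90900 / 80408
= 1.130 MPa

1.130


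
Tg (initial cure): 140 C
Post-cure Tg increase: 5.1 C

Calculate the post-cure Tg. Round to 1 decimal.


Post-cure Tg = 140 + 5.1 = 145.1 C

145.1


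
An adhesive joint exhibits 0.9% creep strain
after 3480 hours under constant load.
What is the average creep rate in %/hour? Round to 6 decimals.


Creep rate = strain / time
= 0.9 / 3480
= 0.000259 %/h

0.000259


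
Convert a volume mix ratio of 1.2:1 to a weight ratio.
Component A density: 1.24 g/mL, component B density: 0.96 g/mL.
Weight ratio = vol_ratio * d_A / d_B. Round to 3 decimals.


= 1.2 * 1.24 / 0.96 = 1.550

1.550


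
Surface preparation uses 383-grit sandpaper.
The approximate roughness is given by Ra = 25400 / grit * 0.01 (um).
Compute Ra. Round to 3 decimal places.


Ra = 25400 / 383 * 0.01
= 254 / 383
= 0.663 um

0.663


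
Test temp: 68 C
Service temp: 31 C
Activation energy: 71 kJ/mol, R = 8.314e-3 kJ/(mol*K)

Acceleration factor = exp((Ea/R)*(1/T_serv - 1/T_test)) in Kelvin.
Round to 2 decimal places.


AF = exp((71/0.008314)*(1/304.15 - 1/341.15))
= 21.01

21.01


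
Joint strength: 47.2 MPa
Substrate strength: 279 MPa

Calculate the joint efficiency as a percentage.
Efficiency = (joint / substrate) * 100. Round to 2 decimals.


Efficiency = (47.2 / 279) * 100 = 16.92%

16.92


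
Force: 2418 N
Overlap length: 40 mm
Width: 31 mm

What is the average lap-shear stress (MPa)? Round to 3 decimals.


Average shear stress = F / (overlap * width)
= 2418 / (40 * 31)
= 1.950 MPa

1.950


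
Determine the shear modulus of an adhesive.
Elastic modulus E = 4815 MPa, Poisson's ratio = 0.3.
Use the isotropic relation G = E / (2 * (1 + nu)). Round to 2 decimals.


G = 4815 / (2*(1+0.3)) = 4815 / 2.60
= 1851.92 MPa

1851.92


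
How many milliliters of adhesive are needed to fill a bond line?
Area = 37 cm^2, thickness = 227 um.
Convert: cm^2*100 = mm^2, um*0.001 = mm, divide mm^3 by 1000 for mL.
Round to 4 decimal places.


= (37 * 100) * (227 * 0.001) / 1000
= 0.8399 mL

0.8399


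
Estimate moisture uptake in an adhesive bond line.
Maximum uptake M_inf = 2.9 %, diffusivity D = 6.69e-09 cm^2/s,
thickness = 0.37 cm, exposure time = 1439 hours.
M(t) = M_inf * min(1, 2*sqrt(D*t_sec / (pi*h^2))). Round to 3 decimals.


Convert time: 1439 h = 5180400 s
ratio = min(1, 2*sqrt(6.69e-09*5180400/(pi*0.37^2)))
= 0.567738
M(t) = 2.9 * 0.567738 = 1.646%

1.646


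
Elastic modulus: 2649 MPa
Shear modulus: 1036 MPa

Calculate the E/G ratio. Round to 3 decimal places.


E / G = 2649 / 1036 = 2.557

2.557


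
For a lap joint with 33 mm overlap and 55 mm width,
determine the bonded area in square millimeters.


Area = 33 * 55 = 1815 mm^2

1815


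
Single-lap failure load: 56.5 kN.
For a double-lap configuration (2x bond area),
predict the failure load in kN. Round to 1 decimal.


Failure load = 56.5 * 2 = 113.0 kN

113.0


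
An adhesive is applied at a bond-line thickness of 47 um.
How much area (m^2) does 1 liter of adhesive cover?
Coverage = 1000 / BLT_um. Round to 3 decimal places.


Coverage = 1000 / 47 = 21.277 m^2

21.277


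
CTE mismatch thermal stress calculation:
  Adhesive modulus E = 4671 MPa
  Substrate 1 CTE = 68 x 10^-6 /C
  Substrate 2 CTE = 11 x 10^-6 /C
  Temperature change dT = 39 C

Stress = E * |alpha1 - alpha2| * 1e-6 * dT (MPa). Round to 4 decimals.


delta_alpha = |68 - 11| = 57 x 10^-6/C
Stress = 4671 * 57e-6 * 39
= 10.3836 MPa

10.3836


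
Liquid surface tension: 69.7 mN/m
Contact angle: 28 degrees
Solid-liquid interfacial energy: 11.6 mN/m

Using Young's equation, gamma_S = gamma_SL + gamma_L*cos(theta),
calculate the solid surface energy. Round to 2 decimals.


gamma_S = 11.6 + 69.7 * cos(28)
= 73.14 mN/m

73.14


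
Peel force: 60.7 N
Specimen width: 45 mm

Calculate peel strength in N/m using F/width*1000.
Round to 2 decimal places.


Peel strength = 60.7 / 45 * 1000 = 1348.89 N/m

1348.89


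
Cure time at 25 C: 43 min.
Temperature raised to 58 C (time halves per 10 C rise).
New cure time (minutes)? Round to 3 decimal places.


Acceleration factor = 2^(33/10) = 9.8492
New time = 43 / 9.8492 = 4.366 min

4.366


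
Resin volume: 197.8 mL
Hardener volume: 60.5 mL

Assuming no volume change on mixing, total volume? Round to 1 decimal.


V_total = 197.8 + 60.5 = 258.3 mL

258.3


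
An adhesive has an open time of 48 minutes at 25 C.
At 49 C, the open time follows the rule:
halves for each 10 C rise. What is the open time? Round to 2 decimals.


Factor = 2^((49-25)/10) = 5.2780
Open time = 48 / 5.2780 = 9.09 min

9.09


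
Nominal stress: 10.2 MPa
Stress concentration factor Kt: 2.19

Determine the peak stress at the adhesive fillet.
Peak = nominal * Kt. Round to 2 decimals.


Peak stress = 10.2 * 2.19
= 22.34 MPa

22.34


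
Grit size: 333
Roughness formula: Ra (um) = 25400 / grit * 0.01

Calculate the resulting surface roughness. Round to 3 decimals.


Ra = 25400 / 333 * 0.01
= 0.763 um

0.763


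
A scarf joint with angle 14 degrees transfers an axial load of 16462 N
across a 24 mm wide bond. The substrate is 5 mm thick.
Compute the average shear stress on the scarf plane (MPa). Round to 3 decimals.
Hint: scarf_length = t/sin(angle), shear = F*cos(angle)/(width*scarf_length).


scarf_length = 5 / sin(14 deg) = 20.6678 mm
cos(14 deg) = 0.970296
shear stress = 16462 * 0.970296 / (24 * 20.6678)
= 32.202 MPa

32.202


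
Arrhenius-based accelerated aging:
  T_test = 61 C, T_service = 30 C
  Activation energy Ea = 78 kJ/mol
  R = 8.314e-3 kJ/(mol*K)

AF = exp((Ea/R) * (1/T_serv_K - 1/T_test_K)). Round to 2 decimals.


T_test_K = 334.15, T_serv_K = 303.15
AF = exp((78/8.314e-3) * (1/303.15 - 1/334.15))
= 17.66

17.66


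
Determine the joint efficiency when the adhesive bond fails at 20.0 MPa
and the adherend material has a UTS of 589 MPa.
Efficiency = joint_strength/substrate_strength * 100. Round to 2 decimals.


Joint efficiency = 20.0 / 589 * 100
= 3.40%

3.40


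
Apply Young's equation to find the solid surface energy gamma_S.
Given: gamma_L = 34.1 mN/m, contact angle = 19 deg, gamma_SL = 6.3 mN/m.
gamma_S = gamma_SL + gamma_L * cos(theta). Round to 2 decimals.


theta_rad = 19 * pi/180 = 0.331613
gamma_S = 6.3 + 34.1 * cos(0.331613)
= 38.54 mN/m

38.54


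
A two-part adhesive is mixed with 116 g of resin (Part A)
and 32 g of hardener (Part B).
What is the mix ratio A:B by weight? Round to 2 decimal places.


Mix ratio = mass_A / mass_B
= 116 / 32
= 3.63

3.63


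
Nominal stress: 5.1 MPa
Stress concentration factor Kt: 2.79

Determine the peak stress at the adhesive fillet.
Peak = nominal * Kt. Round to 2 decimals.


Peak stress = 5.1 * 2.79
= 14.23 MPa

14.23


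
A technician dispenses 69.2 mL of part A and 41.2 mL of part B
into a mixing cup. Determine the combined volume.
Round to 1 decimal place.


Combined volume = 69.2 + 41.2
= 110.4 mL

110.4


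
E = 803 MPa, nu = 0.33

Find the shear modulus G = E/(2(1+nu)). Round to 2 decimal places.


G = 803 / (2 * 1.33)
= 301.88 MPa

301.88


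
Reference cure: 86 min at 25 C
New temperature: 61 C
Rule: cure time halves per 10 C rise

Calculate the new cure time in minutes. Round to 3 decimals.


factor = 2^((61-25)/10) = 12.1257
t_new = 86 / 12.1257 = 7.092 min

7.092


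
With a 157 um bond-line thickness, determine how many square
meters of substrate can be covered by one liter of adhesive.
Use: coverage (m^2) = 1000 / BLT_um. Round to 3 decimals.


Coverage = 1000 / 157 = 6.369 m^2

6.369


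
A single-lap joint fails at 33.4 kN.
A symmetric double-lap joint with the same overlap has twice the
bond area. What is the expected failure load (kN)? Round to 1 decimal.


Double-lap load = 2 * 33.4 = 66.8 kN

66.8


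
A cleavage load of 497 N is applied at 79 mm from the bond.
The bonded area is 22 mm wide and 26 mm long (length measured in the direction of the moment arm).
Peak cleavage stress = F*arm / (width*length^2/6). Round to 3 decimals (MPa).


Moment = 497 * 79 = 39263 N*mm
Section modulus = 22 * 676 / 6 = 14872 / 6 mm^3
Stress = 39263 / (14872 / 6) = 235578 / 14872
= 15.840 MPa

15.840


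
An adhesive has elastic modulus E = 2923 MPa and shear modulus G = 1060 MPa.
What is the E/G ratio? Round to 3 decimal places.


E/G = 2923 / 1060 = 2.758

2.758


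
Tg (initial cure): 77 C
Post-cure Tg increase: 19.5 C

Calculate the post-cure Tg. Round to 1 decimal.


Post-cure Tg = 77 + 19.5 = 96.5 C

96.5


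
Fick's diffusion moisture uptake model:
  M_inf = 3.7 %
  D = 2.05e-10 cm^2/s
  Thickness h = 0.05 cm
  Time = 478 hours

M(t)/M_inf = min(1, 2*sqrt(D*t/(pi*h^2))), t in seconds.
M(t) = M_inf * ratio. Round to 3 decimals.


t_sec = 478 * 3600 = 1720800
ratio = 2*sqrt(2.05e-10*1720800/(pi*0.05^2))
= min(1, 0.423865)
= 0.423865
M(t) = 3.7 * 0.423865 = 1.568 %

1.568


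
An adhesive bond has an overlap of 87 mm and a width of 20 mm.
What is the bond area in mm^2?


Bond area = overlap * width
= 87 * 20
= 1740 mm^2

1740


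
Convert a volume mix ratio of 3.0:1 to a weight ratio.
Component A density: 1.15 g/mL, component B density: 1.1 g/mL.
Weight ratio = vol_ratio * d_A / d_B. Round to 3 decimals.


= 3.0 * 1.15 / 1.1 = 3.136

3.136


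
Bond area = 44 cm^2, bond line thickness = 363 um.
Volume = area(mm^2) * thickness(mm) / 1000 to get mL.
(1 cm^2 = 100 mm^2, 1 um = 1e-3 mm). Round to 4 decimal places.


area_mm2 = 44 * 100 = 4400
blt_mm = 363 * 1e-3 = 0.363
vol_mm3 = 4400 * 0.363 = 1597.2
vol_mL = 1597.2 / 1000 = 1.5972 mL

1.5972


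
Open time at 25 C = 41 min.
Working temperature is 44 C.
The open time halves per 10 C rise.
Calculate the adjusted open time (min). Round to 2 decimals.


factor = 2^((44 - 25) / 10) = 3.7321
ot = 41 / 3.7321 = 10.99 min

10.99


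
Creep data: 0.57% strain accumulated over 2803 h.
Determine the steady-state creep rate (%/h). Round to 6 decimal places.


Rate = 0.57 / 2803 = 0.000203 %/h

0.000203


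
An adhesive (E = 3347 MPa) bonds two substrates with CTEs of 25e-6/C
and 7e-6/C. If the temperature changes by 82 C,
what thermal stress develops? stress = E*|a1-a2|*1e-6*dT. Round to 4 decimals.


Stress = 3347 * |25 - 7| * 1e-6 * 82
= 4.9402 MPa

4.9402


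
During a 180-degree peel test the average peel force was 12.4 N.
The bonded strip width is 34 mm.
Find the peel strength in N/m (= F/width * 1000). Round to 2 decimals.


Peel strength = F/width * 1000
= 12.4 / 34 * 1000
= 364.71 N/m

364.71


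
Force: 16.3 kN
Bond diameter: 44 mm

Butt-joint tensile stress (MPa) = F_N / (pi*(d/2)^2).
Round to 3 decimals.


F_N = 16.3 * 1000 = 16300.0 N
A = pi*(22.0)^2 = 1520.5308 mm^2
stress = 16300.0 / 1520.5308 = 10.720 MPa

10.720


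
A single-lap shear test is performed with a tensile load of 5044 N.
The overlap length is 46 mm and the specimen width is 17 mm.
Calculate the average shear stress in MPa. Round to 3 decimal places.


Shear stress = F / (overlap * width)
= 5044 / (46 * 17)
= 5044 / 782
= 6.450 MPa

6.450


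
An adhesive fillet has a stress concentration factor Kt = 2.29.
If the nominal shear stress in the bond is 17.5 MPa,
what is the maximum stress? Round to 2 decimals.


Max stress = 17.5 * 2.29 = 40.08 MPa

40.08


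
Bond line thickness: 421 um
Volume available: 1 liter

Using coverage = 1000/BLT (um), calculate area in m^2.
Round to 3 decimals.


1 L = 1e6 mm^3, thickness = 421 um = 0.421 mm
Area = 1e6 / 0.421 mm^2 = (1e6 / 0.421) / 1e6 m^2 = 1000 / 421 m^2
= 2.375 m^2

2.375


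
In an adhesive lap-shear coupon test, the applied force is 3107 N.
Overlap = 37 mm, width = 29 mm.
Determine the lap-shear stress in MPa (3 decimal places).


stress = F / (overlap * width)
= 3107 / (37 * 29)
= 2.896 MPa

2.896


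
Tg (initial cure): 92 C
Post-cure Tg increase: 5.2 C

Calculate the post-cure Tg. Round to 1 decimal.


Post-cure Tg = 92 + 5.2 = 97.2 C

97.2


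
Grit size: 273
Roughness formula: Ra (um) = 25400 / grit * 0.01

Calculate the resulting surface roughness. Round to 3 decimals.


Ra = 25400 / 273 * 0.01
= 0.930 um

0.930


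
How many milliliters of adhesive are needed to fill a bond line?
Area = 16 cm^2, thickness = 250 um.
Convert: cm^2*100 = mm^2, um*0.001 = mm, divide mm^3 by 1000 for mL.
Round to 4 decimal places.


= (16 * 100) * (250 * 0.001) / 1000
= 0.4000 mL

0.4000


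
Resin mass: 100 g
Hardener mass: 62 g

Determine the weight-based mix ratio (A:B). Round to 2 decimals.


Ratio = 100 / 62 = 1.61

1.61


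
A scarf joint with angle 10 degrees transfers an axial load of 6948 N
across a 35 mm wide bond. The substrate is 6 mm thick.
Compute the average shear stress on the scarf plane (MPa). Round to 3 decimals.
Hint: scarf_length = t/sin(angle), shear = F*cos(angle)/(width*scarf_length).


scarf_length = 6 / sin(10 deg) = 34.5526 mm
cos(10 deg) = 0.984808
shear stress = 6948 * 0.984808 / (35 * 34.5526)
= 5.658 MPa

5.658


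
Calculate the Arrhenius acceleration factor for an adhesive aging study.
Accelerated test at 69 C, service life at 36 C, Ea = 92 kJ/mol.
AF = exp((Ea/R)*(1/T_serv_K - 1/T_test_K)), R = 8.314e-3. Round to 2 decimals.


T_test = 342.15 K, T_serv = 309.15 K
Ea/R = 92 / 0.008314 = 11065.67
AF = exp(11065.67 * (1/309.15 - 1/342.15))
= 31.57

31.57


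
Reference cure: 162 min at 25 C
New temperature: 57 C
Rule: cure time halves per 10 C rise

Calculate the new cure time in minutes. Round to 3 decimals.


factor = 2^((57-25)/10) = 9.1896
t_new = 162 / 9.1896 = 17.629 min

17.629


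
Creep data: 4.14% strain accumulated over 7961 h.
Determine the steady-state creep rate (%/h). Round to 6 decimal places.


Rate = 4.14 / 7961 = 0.000520 %/h

0.000520


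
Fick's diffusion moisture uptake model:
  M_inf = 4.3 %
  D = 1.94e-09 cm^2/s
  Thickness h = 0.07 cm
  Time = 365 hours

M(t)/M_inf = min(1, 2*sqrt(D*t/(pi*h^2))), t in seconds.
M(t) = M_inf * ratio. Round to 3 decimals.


t_sec = 365 * 3600 = 1314000
ratio = 2*sqrt(1.94e-09*1314000/(pi*0.07^2))
= min(1, 0.813871)
= 0.813871
M(t) = 4.3 * 0.813871 = 3.500 %

3.500


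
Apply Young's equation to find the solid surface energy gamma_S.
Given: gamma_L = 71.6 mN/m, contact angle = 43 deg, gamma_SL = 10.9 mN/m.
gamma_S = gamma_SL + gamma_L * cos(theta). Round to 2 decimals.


theta_rad = 43 * pi/180 = 0.750492
gamma_S = 10.9 + 71.6 * cos(0.750492)
= 63.26 mN/m

63.26


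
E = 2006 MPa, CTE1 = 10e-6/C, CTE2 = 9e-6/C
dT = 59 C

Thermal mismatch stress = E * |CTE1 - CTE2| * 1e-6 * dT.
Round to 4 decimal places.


= 2006 * 1e-6 * 59
= 0.1184 MPa

0.1184


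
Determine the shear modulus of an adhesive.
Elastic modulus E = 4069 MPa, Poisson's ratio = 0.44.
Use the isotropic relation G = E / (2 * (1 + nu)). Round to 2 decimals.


G = 4069 / (2*(1+0.44)) = 4069 / 2.88
= 1412.85 MPa

1412.85


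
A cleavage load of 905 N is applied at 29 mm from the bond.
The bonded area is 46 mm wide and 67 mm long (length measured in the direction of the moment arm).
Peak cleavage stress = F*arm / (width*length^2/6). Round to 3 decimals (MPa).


Moment = 905 * 29 = 26245 N*mm
Section modulus = 46 * 4489 / 6 = 206494 / 6 mm^3
Stress = 26245 / (206494 / 6) = 157470 / 206494
= 0.763 MPa

0.763


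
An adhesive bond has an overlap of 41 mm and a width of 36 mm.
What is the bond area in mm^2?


Bond area = overlap * width
= 41 * 36
= 1476 mm^2

1476


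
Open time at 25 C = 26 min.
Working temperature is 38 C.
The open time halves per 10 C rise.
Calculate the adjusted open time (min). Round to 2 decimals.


factor = 2^((38 - 25) / 10) = 2.4623
ot = 26 / 2.4623 = 10.56 min

10.56


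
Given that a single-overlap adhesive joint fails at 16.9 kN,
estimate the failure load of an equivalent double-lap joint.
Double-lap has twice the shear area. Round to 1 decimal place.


Double-lap factor = 2
Expected load = 16.9 * 2 = 33.8 kN

33.8


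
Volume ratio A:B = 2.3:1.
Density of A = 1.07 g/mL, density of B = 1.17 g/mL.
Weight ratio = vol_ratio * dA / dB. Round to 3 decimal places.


Wt ratio = 2.3 * 1.07 / 1.17
= 2.103

2.103


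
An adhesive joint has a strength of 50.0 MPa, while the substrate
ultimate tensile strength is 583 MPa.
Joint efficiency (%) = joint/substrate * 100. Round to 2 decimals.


Efficiency = 50.0 / 583 * 100
= 8.58%

8.58


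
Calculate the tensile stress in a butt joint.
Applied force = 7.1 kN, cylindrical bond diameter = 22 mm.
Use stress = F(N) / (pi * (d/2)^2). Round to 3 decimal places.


A = pi * 11.0^2 = 380.1327 mm^2
sigma = 7100.0 / 380.1327 = 18.678 MPa

18.678


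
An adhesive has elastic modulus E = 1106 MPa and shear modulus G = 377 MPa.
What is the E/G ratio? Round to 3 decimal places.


E/G = 1106 / 377 = 2.934

2.934


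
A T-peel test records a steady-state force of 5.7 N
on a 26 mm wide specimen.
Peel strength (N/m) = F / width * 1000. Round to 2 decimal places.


Peel strength = 5.7 / 26 * 1000
= 219.23 N/m

219.23


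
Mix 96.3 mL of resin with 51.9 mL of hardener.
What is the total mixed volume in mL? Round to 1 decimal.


Total = 96.3 + 51.9 = 148.2 mL

148.2


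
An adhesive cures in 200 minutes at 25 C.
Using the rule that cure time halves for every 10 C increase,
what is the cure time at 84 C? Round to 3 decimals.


Factor = 2^((84 - 25) / 10) = 59.7141
Cure time = 200 / 59.7141
= 3.349 minutes

3.349


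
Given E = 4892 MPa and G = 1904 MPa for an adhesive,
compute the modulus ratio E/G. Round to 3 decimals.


E/G ratio = 4892 / 1904 = 2.569

2.569


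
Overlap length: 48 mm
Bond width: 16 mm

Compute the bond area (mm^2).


Bond area = 48 * 16 = 768 mm^2

768


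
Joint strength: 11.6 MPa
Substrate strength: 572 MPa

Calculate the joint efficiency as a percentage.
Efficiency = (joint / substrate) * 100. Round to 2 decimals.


Efficiency = (11.6 / 572) * 100 = 2.03%

2.03


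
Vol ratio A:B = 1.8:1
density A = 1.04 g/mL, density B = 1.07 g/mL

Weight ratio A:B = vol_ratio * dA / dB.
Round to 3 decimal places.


Weight ratio = 1.8 * 1.04 / 1.07
= 1.750

1.750


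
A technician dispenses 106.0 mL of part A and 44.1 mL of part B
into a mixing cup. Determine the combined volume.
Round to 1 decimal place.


Combined volume = 106.0 + 44.1
= 150.1 mL

150.1


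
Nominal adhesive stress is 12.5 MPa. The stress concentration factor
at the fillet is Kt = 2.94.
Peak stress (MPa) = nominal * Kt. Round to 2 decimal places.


Peak = 12.5 * 2.94 = 36.75 MPa

36.75


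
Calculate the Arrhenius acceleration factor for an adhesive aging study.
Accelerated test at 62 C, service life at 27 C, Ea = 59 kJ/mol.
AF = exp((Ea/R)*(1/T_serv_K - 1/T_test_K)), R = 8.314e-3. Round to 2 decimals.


T_test = 335.15 K, T_serv = 300.15 K
Ea/R = 59 / 0.008314 = 7096.46
AF = exp(7096.46 * (1/300.15 - 1/335.15))
= 11.81

11.81


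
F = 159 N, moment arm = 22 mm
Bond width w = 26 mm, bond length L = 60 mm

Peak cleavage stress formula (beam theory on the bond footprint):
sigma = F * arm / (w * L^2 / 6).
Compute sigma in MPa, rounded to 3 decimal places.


sigma = (159 * 22) / (26 * 3600 / 6)
= 3498 * 6 / 93600
= 20988 / 93600
= 0.224 MPa

0.224


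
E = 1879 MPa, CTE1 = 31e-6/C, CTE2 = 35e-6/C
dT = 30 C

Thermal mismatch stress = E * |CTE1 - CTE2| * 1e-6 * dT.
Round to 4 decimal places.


= 1879 * 4e-6 * 30
= 0.2255 MPa

0.2255


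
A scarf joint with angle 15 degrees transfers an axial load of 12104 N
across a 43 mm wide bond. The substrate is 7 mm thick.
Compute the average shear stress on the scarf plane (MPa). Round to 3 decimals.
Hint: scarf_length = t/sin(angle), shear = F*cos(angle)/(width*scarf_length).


scarf_length = 7 / sin(15 deg) = 27.0459 mm
cos(15 deg) = 0.965926
shear stress = 12104 * 0.965926 / (43 * 27.0459)
= 10.053 MPa

10.053


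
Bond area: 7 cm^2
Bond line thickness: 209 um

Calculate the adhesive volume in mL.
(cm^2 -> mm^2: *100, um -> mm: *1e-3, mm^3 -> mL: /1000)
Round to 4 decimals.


V = 7*100 * 209*1e-3 / 1000
= 0.1463 mL

0.1463


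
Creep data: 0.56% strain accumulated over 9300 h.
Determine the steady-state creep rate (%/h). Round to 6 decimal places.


Rate = 0.56 / 9300 = 0.000060 %/h

0.000060


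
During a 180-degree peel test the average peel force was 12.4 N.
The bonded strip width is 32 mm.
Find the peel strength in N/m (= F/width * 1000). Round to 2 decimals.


Peel strength = F/width * 1000
= 12.4 / 32 * 1000
= 387.50 N/m

387.50


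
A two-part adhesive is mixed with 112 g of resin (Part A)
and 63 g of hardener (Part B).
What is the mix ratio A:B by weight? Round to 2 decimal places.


Mix ratio = mass_A / mass_B
= 112 / 63
= 1.78

1.78


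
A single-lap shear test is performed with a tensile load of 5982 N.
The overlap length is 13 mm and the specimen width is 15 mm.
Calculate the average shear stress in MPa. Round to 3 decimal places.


Shear stress = F / (overlap * width)
= 5982 / (13 * 15)
= 5982 / 195
= 30.677 MPa

30.677
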